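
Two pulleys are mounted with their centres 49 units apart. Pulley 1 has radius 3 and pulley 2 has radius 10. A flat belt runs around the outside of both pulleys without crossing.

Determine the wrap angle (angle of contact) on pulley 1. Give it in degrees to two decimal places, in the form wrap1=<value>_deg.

wrap1=163.57_deg

open belt: β = asin((r2−r1)/C) = asin(7/49) = 8.2132°
wrap1 = π − 2β = 163.5736°
wrap2 = π + 2β = 196.4264°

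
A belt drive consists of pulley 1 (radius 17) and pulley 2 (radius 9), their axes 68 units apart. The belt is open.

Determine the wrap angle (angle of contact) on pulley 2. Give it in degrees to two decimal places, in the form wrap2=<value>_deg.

open belt: β = asin((r2−r1)/C) = asin(-8/68) = -6.7563°
wrap1 = π − 2β = 193.5127°
wrap2 = π + 2β = 166.4873°

wrap2=166.49_deg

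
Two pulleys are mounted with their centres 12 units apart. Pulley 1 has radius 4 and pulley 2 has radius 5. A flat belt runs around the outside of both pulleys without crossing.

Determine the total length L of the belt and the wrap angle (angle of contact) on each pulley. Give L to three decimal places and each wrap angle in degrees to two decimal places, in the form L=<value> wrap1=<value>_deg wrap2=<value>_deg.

L=52.358 wrap1=170.44_deg wrap2=189.56_deg

open belt: β = asin((r2−r1)/C) = asin(1/12) = 4.7802°
wrap1 = π − 2β = 170.4396°
wrap2 = π + 2β = 189.5604°
tangent length = C·cosβ = 11.9583
L = r1·wrap1 + r2·wrap2 + 2·C·cosβ = 4·2.9747 + 5·3.3085 + 2·11.9583 = 52.3577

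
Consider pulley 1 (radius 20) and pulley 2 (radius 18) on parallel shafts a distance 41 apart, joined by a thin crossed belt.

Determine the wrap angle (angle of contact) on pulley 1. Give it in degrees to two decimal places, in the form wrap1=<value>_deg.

wrap1=315.89_deg

crossed belt: β = asin((r1+r2)/C) = asin(38/41) = 67.9458°
wrap1 = wrap2 = π + 2β = 315.8917°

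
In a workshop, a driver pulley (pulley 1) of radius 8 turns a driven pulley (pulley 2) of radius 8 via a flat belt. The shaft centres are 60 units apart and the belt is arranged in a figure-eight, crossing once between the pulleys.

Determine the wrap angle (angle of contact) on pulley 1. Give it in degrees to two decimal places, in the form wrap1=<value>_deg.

wrap1=210.93_deg

crossed belt: β = asin((r1+r2)/C) = asin(16/60) = 15.4660°
wrap1 = wrap2 = π + 2β = 210.9320°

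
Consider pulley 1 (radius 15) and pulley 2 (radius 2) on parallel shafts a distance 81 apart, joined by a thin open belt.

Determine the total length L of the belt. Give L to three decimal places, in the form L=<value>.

L=217.498

open belt: β = asin((r2−r1)/C) = asin(-13/81) = -9.2356°
wrap1 = π − 2β = 198.4711°
wrap2 = π + 2β = 161.5289°
tangent length = C·cosβ = 79.9500
L = r1·wrap1 + r2·wrap2 + 2·C·cosβ = 15·3.4640 + 2·2.8192 + 2·79.9500 = 217.4980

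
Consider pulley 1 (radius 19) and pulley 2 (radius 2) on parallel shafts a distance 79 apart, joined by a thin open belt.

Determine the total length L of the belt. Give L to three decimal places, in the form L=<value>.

L=227.646

open belt: β = asin((r2−r1)/C) = asin(-17/79) = -12.4267°
wrap1 = π − 2β = 204.8533°
wrap2 = π + 2β = 155.1467°
tangent length = C·cosβ = 77.1492
L = r1·wrap1 + r2·wrap2 + 2·C·cosβ = 19·3.5754 + 2·2.7078 + 2·77.1492 = 227.6460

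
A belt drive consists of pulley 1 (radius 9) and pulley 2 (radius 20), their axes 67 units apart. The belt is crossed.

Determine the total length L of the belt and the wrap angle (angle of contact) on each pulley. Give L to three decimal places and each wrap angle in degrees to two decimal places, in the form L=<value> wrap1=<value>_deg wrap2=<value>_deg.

L=237.866 wrap1=231.30_deg wrap2=231.30_deg

crossed belt: β = asin((r1+r2)/C) = asin(29/67) = 25.6477°
wrap1 = wrap2 = π + 2β = 231.2953°
tangent length = C·cosβ = 60.3987
L = (r1+r2)·wrap + 2·C·cosβ = 29·4.0369 + 2·60.3987 = 237.8664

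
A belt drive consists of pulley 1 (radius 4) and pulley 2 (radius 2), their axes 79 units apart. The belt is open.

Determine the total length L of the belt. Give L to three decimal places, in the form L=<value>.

L=176.900

open belt: β = asin((r2−r1)/C) = asin(-2/79) = -1.4507°
wrap1 = π − 2β = 182.9014°
wrap2 = π + 2β = 177.0986°
tangent length = C·cosβ = 78.9747
L = r1·wrap1 + r2·wrap2 + 2·C·cosβ = 4·3.1922 + 2·3.0910 + 2·78.9747 = 176.9002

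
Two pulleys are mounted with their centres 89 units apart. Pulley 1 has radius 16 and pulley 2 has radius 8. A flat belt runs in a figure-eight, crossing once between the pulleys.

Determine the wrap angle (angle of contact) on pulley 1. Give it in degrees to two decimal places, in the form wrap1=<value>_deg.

wrap1=211.29_deg

crossed belt: β = asin((r1+r2)/C) = asin(24/89) = 15.6442°
wrap1 = wrap2 = π + 2β = 211.2884°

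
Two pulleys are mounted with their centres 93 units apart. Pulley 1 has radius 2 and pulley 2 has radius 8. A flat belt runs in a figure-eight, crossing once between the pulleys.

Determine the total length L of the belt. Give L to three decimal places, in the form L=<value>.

crossed belt: β = asin((r1+r2)/C) = asin(10/93) = 6.1728°
wrap1 = wrap2 = π + 2β = 192.3455°
tangent length = C·cosβ = 92.4608
L = (r1+r2)·wrap + 2·C·cosβ = 10·3.3571 + 2·92.4608 = 218.4922

L=218.492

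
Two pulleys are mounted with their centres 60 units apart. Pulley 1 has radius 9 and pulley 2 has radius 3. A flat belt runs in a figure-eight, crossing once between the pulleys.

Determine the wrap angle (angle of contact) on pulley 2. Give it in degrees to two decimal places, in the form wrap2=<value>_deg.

wrap2=203.07_deg

crossed belt: β = asin((r1+r2)/C) = asin(12/60) = 11.5370°
wrap1 = wrap2 = π + 2β = 203.0739°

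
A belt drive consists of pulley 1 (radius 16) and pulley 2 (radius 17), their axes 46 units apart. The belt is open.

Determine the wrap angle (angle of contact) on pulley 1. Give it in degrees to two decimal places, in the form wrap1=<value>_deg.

wrap1=177.51_deg

open belt: β = asin((r2−r1)/C) = asin(1/46) = 1.2457°
wrap1 = π − 2β = 177.5087°
wrap2 = π + 2β = 182.4913°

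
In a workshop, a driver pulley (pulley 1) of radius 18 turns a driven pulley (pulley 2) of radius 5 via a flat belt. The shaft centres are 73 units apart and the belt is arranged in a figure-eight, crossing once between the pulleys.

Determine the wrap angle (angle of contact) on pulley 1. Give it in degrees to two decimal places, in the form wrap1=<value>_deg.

wrap1=216.73_deg

crossed belt: β = asin((r1+r2)/C) = asin(23/73) = 18.3649°
wrap1 = wrap2 = π + 2β = 216.7299°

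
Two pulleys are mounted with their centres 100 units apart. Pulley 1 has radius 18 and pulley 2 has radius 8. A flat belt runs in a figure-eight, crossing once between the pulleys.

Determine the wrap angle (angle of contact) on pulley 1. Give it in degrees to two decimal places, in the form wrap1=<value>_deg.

wrap1=210.14_deg

crossed belt: β = asin((r1+r2)/C) = asin(26/100) = 15.0701°
wrap1 = wrap2 = π + 2β = 210.1401°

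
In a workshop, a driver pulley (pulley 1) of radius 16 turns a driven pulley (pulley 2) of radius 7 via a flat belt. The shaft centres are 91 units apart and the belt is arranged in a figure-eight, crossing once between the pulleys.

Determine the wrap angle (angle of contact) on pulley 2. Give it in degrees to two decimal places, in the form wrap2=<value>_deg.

crossed belt: β = asin((r1+r2)/C) = asin(23/91) = 14.6401°
wrap1 = wrap2 = π + 2β = 209.2803°

wrap2=209.28_deg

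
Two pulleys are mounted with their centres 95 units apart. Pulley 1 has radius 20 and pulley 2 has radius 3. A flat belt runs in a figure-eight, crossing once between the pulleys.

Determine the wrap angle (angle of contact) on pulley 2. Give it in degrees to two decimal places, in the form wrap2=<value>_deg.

wrap2=208.02_deg

crossed belt: β = asin((r1+r2)/C) = asin(23/95) = 14.0108°
wrap1 = wrap2 = π + 2β = 208.0217°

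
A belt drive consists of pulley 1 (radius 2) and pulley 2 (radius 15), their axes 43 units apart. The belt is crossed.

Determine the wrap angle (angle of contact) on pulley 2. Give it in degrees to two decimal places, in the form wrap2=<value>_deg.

crossed belt: β = asin((r1+r2)/C) = asin(17/43) = 23.2877°
wrap1 = wrap2 = π + 2β = 226.5755°

wrap2=226.58_deg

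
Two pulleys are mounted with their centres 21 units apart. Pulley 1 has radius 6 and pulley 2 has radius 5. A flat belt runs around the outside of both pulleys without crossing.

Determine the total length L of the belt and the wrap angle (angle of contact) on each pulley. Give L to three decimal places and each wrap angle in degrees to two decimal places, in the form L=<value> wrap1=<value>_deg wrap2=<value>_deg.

L=76.605 wrap1=185.46_deg wrap2=174.54_deg

open belt: β = asin((r2−r1)/C) = asin(-1/21) = -2.7294°
wrap1 = π − 2β = 185.4588°
wrap2 = π + 2β = 174.5412°
tangent length = C·cosβ = 20.9762
L = r1·wrap1 + r2·wrap2 + 2·C·cosβ = 6·3.2369 + 5·3.0463 + 2·20.9762 = 76.6051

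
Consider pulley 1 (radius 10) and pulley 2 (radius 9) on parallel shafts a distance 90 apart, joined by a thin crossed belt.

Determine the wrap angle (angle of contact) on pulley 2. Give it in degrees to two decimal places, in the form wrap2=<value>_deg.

crossed belt: β = asin((r1+r2)/C) = asin(19/90) = 12.1875°
wrap1 = wrap2 = π + 2β = 204.3749°

wrap2=204.37_deg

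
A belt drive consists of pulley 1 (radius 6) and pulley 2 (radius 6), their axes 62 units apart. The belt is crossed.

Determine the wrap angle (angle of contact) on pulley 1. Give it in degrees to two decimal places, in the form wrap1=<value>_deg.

wrap1=202.32_deg

crossed belt: β = asin((r1+r2)/C) = asin(12/62) = 11.1599°
wrap1 = wrap2 = π + 2β = 202.3199°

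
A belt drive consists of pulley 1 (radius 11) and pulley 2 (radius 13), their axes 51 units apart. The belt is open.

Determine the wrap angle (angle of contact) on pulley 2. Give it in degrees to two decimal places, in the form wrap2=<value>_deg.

open belt: β = asin((r2−r1)/C) = asin(2/51) = 2.2475°
wrap1 = π − 2β = 175.5051°
wrap2 = π + 2β = 184.4949°

wrap2=184.49_deg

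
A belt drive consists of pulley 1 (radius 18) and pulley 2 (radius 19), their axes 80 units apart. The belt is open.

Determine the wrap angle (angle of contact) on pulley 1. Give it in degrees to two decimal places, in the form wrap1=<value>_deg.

open belt: β = asin((r2−r1)/C) = asin(1/80) = 0.7162°
wrap1 = π − 2β = 178.5676°
wrap2 = π + 2β = 181.4324°

wrap1=178.57_deg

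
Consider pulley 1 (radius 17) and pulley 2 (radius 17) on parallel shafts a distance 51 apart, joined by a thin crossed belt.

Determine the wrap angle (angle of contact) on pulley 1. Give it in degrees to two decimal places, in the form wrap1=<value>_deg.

crossed belt: β = asin((r1+r2)/C) = asin(34/51) = 41.8103°
wrap1 = wrap2 = π + 2β = 263.6206°

wrap1=263.62_deg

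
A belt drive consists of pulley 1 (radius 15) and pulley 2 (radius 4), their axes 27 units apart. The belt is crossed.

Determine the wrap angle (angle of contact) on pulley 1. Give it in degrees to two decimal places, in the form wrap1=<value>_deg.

wrap1=269.45_deg

crossed belt: β = asin((r1+r2)/C) = asin(19/27) = 44.7249°
wrap1 = wrap2 = π + 2β = 269.4498°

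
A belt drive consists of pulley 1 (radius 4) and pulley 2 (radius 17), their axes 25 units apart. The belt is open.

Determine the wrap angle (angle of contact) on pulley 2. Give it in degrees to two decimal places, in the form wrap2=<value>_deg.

wrap2=242.66_deg

open belt: β = asin((r2−r1)/C) = asin(13/25) = 31.3323°
wrap1 = π − 2β = 117.3355°
wrap2 = π + 2β = 242.6645°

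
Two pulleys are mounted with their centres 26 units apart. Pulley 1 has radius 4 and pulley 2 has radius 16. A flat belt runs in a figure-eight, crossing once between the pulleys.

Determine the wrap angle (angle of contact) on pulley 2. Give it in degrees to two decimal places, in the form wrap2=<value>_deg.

wrap2=280.57_deg

crossed belt: β = asin((r1+r2)/C) = asin(20/26) = 50.2849°
wrap1 = wrap2 = π + 2β = 280.5697°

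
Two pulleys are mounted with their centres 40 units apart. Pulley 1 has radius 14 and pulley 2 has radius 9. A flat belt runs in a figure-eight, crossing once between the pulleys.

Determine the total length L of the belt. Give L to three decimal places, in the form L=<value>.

crossed belt: β = asin((r1+r2)/C) = asin(23/40) = 35.0996°
wrap1 = wrap2 = π + 2β = 250.1993°
tangent length = C·cosβ = 32.7261
L = (r1+r2)·wrap + 2·C·cosβ = 23·4.3668 + 2·32.7261 = 165.8887

L=165.889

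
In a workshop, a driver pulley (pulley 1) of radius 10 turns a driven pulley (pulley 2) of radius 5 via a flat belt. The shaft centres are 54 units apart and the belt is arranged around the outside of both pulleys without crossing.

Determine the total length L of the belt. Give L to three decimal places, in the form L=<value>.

open belt: β = asin((r2−r1)/C) = asin(-5/54) = -5.3128°
wrap1 = π − 2β = 190.6255°
wrap2 = π + 2β = 169.3745°
tangent length = C·cosβ = 53.7680
L = r1·wrap1 + r2·wrap2 + 2·C·cosβ = 10·3.3270 + 5·2.9561 + 2·53.7680 = 155.5872

L=155.587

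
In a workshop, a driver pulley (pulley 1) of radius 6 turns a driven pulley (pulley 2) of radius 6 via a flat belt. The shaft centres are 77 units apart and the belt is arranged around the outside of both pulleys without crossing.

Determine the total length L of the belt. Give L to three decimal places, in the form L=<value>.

L=191.699

open belt: β = asin((r2−r1)/C) = asin(0/77) = 0.0000°
wrap1 = π − 2β = 180.0000°
wrap2 = π + 2β = 180.0000°
tangent length = C·cosβ = 77.0000
L = r1·wrap1 + r2·wrap2 + 2·C·cosβ = 6·3.1416 + 6·3.1416 + 2·77.0000 = 191.6991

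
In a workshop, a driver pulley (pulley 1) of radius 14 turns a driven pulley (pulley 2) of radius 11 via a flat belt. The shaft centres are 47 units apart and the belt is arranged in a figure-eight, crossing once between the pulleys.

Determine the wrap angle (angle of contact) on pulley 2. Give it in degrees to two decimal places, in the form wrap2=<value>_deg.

wrap2=244.27_deg

crossed belt: β = asin((r1+r2)/C) = asin(25/47) = 32.1349°
wrap1 = wrap2 = π + 2β = 244.2699°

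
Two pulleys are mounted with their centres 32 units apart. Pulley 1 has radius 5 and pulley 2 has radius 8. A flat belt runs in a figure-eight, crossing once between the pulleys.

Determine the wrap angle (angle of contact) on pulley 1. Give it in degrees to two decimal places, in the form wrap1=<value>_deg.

crossed belt: β = asin((r1+r2)/C) = asin(13/32) = 23.9695°
wrap1 = wrap2 = π + 2β = 227.9390°

wrap1=227.94_deg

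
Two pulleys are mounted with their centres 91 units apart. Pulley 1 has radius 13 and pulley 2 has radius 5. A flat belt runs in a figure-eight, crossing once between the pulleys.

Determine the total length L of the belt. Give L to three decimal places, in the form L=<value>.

L=242.121

crossed belt: β = asin((r1+r2)/C) = asin(18/91) = 11.4085°
wrap1 = wrap2 = π + 2β = 202.8169°
tangent length = C·cosβ = 89.2020
L = (r1+r2)·wrap + 2·C·cosβ = 18·3.5398 + 2·89.2020 = 242.1209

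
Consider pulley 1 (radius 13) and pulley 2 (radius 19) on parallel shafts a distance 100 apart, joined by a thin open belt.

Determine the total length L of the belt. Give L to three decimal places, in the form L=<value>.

L=300.891

open belt: β = asin((r2−r1)/C) = asin(6/100) = 3.4398°
wrap1 = π − 2β = 173.1204°
wrap2 = π + 2β = 186.8796°
tangent length = C·cosβ = 99.8198
L = r1·wrap1 + r2·wrap2 + 2·C·cosβ = 13·3.0215 + 19·3.2617 + 2·99.8198 = 300.8911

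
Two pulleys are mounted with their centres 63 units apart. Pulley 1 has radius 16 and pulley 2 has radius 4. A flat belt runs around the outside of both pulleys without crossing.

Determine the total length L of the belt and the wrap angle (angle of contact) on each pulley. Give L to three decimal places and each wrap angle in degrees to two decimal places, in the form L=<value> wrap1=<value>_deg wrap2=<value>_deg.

open belt: β = asin((r2−r1)/C) = asin(-12/63) = -10.9806°
wrap1 = π − 2β = 201.9612°
wrap2 = π + 2β = 158.0388°
tangent length = C·cosβ = 61.8466
L = r1·wrap1 + r2·wrap2 + 2·C·cosβ = 16·3.5249 + 4·2.7583 + 2·61.8466 = 191.1246

L=191.125 wrap1=201.96_deg wrap2=158.04_deg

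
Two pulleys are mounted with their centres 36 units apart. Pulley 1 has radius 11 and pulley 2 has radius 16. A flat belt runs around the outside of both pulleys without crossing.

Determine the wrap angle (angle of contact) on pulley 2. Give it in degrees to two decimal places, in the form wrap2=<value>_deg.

wrap2=195.97_deg

open belt: β = asin((r2−r1)/C) = asin(5/36) = 7.9836°
wrap1 = π − 2β = 164.0329°
wrap2 = π + 2β = 195.9671°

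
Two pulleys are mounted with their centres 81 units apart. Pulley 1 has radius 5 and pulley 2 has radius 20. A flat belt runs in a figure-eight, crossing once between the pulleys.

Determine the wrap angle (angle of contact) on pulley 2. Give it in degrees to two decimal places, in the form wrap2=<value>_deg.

wrap2=215.95_deg

crossed belt: β = asin((r1+r2)/C) = asin(25/81) = 17.9774°
wrap1 = wrap2 = π + 2β = 215.9548°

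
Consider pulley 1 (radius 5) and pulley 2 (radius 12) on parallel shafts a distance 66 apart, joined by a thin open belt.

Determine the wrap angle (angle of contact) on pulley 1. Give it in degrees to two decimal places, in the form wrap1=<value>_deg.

wrap1=167.82_deg

open belt: β = asin((r2−r1)/C) = asin(7/66) = 6.0883°
wrap1 = π − 2β = 167.8234°
wrap2 = π + 2β = 192.1766°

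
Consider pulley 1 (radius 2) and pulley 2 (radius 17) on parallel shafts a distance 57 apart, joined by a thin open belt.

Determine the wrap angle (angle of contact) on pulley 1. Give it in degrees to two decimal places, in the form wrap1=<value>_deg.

open belt: β = asin((r2−r1)/C) = asin(15/57) = 15.2575°
wrap1 = π − 2β = 149.4850°
wrap2 = π + 2β = 210.5150°

wrap1=149.48_deg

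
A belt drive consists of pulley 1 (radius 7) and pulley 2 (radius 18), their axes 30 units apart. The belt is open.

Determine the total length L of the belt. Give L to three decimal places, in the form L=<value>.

L=142.620

open belt: β = asin((r2−r1)/C) = asin(11/30) = 21.5102°
wrap1 = π − 2β = 136.9796°
wrap2 = π + 2β = 223.0204°
tangent length = C·cosβ = 27.9106
L = r1·wrap1 + r2·wrap2 + 2·C·cosβ = 7·2.3907 + 18·3.8924 + 2·27.9106 = 142.6203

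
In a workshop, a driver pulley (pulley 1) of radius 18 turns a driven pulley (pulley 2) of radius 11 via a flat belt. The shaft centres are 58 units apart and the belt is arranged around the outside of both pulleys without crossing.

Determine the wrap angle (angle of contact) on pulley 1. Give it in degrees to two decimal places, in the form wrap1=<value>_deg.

wrap1=193.86_deg

open belt: β = asin((r2−r1)/C) = asin(-7/58) = -6.9319°
wrap1 = π − 2β = 193.8638°
wrap2 = π + 2β = 166.1362°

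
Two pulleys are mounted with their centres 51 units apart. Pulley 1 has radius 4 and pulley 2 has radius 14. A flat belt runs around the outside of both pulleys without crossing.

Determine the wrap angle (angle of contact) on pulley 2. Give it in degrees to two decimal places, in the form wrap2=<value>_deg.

open belt: β = asin((r2−r1)/C) = asin(10/51) = 11.3077°
wrap1 = π − 2β = 157.3845°
wrap2 = π + 2β = 202.6155°

wrap2=202.62_deg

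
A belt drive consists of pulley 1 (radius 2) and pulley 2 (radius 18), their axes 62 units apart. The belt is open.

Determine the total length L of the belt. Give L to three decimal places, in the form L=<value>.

L=190.984

open belt: β = asin((r2−r1)/C) = asin(16/62) = 14.9552°
wrap1 = π − 2β = 150.0895°
wrap2 = π + 2β = 209.9105°
tangent length = C·cosβ = 59.8999
L = r1·wrap1 + r2·wrap2 + 2·C·cosβ = 2·2.6196 + 18·3.6636 + 2·59.8999 = 190.9843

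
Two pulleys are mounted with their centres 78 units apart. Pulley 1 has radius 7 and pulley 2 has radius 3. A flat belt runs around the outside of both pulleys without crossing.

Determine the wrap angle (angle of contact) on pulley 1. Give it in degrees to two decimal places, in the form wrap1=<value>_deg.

wrap1=185.88_deg

open belt: β = asin((r2−r1)/C) = asin(-4/78) = -2.9395°
wrap1 = π − 2β = 185.8791°
wrap2 = π + 2β = 174.1209°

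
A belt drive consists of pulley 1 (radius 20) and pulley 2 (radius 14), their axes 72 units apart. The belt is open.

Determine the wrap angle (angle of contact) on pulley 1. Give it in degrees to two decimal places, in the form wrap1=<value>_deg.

wrap1=189.56_deg

open belt: β = asin((r2−r1)/C) = asin(-6/72) = -4.7802°
wrap1 = π − 2β = 189.5604°
wrap2 = π + 2β = 170.4396°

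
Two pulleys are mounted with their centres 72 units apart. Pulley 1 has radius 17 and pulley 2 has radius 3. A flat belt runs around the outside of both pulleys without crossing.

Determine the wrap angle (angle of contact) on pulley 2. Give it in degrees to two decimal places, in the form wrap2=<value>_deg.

wrap2=157.58_deg

open belt: β = asin((r2−r1)/C) = asin(-14/72) = -11.2123°
wrap1 = π − 2β = 202.4245°
wrap2 = π + 2β = 157.5755°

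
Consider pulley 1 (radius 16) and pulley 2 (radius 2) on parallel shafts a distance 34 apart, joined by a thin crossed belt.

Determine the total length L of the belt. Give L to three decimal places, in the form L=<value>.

crossed belt: β = asin((r1+r2)/C) = asin(18/34) = 31.9657°
wrap1 = wrap2 = π + 2β = 243.9314°
tangent length = C·cosβ = 28.8444
L = (r1+r2)·wrap + 2·C·cosβ = 18·4.2574 + 2·28.8444 = 134.3221

L=134.322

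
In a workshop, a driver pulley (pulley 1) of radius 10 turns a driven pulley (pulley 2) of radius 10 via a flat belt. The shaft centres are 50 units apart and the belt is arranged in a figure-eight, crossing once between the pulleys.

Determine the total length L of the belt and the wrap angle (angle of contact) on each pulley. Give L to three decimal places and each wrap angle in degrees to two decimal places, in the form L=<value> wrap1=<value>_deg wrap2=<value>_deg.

crossed belt: β = asin((r1+r2)/C) = asin(20/50) = 23.5782°
wrap1 = wrap2 = π + 2β = 227.1564°
tangent length = C·cosβ = 45.8258
L = (r1+r2)·wrap + 2·C·cosβ = 20·3.9646 + 2·45.8258 = 170.9440

L=170.944 wrap1=227.16_deg wrap2=227.16_deg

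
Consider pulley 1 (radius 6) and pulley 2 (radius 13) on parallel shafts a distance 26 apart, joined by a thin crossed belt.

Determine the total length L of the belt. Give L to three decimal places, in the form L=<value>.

L=126.326

crossed belt: β = asin((r1+r2)/C) = asin(19/26) = 46.9509°
wrap1 = wrap2 = π + 2β = 273.9018°
tangent length = C·cosβ = 17.7482
L = (r1+r2)·wrap + 2·C·cosβ = 19·4.7805 + 2·17.7482 = 126.3258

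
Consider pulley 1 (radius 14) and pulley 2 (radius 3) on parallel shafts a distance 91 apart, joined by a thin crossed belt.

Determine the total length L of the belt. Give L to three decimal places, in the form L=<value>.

L=238.592

crossed belt: β = asin((r1+r2)/C) = asin(17/91) = 10.7669°
wrap1 = wrap2 = π + 2β = 201.5337°
tangent length = C·cosβ = 89.3980
L = (r1+r2)·wrap + 2·C·cosβ = 17·3.5174 + 2·89.3980 = 238.5922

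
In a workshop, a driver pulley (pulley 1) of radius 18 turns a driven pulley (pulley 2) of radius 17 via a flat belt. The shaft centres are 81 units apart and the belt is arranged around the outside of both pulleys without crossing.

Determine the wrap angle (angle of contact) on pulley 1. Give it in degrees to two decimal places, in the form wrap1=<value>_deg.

open belt: β = asin((r2−r1)/C) = asin(-1/81) = -0.7074°
wrap1 = π − 2β = 181.4147°
wrap2 = π + 2β = 178.5853°

wrap1=181.41_deg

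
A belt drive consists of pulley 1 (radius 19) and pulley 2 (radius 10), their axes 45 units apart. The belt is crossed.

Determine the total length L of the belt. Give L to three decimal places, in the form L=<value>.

crossed belt: β = asin((r1+r2)/C) = asin(29/45) = 40.1240°
wrap1 = wrap2 = π + 2β = 260.2481°
tangent length = C·cosβ = 34.4093
L = (r1+r2)·wrap + 2·C·cosβ = 29·4.5422 + 2·34.4093 = 200.5420

L=200.542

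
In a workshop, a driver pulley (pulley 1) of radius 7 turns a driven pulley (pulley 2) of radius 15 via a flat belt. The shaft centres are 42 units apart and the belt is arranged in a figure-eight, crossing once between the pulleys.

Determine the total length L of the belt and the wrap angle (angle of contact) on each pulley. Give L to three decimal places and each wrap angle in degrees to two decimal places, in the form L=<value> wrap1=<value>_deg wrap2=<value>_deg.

crossed belt: β = asin((r1+r2)/C) = asin(22/42) = 31.5881°
wrap1 = wrap2 = π + 2β = 243.1763°
tangent length = C·cosβ = 35.7771
L = (r1+r2)·wrap + 2·C·cosβ = 22·4.2442 + 2·35.7771 = 164.9272

L=164.927 wrap1=243.18_deg wrap2=243.18_deg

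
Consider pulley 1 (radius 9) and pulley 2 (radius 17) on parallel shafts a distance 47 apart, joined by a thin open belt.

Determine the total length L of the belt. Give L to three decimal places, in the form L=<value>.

L=177.046

open belt: β = asin((r2−r1)/C) = asin(8/47) = 9.8002°
wrap1 = π − 2β = 160.3996°
wrap2 = π + 2β = 199.6004°
tangent length = C·cosβ = 46.3141
L = r1·wrap1 + r2·wrap2 + 2·C·cosβ = 9·2.7995 + 17·3.4837 + 2·46.3141 = 177.0464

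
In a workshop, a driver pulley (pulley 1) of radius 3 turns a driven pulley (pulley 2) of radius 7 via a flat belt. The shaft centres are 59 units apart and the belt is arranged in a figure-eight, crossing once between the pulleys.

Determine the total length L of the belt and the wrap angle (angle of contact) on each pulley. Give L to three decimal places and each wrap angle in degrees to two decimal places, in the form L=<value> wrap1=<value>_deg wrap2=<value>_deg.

crossed belt: β = asin((r1+r2)/C) = asin(10/59) = 9.7583°
wrap1 = wrap2 = π + 2β = 199.5165°
tangent length = C·cosβ = 58.1464
L = (r1+r2)·wrap + 2·C·cosβ = 10·3.4822 + 2·58.1464 = 151.1149

L=151.115 wrap1=199.52_deg wrap2=199.52_deg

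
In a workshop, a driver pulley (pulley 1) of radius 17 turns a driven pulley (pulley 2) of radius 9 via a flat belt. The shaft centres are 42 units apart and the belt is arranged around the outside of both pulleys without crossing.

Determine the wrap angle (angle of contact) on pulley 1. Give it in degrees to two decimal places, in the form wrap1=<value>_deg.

wrap1=201.96_deg

open belt: β = asin((r2−r1)/C) = asin(-8/42) = -10.9806°
wrap1 = π − 2β = 201.9612°
wrap2 = π + 2β = 158.0388°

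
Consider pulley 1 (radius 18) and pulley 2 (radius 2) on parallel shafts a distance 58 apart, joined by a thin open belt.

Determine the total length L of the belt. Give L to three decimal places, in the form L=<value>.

L=183.274

open belt: β = asin((r2−r1)/C) = asin(-16/58) = -16.0134°
wrap1 = π − 2β = 212.0268°
wrap2 = π + 2β = 147.9732°
tangent length = C·cosβ = 55.7494
L = r1·wrap1 + r2·wrap2 + 2·C·cosβ = 18·3.7006 + 2·2.5826 + 2·55.7494 = 183.2743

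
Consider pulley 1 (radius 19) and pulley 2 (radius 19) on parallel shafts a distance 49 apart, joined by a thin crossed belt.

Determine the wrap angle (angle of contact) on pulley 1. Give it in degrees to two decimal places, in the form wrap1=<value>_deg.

wrap1=281.70_deg

crossed belt: β = asin((r1+r2)/C) = asin(38/49) = 50.8513°
wrap1 = wrap2 = π + 2β = 281.7026°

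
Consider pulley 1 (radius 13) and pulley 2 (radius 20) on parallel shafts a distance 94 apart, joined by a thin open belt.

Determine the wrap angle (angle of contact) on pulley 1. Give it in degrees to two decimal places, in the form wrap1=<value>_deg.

wrap1=171.46_deg

open belt: β = asin((r2−r1)/C) = asin(7/94) = 4.2707°
wrap1 = π − 2β = 171.4587°
wrap2 = π + 2β = 188.5413°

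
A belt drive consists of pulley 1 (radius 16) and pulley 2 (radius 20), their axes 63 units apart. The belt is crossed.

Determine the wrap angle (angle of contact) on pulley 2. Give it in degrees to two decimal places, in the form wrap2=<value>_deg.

crossed belt: β = asin((r1+r2)/C) = asin(36/63) = 34.8499°
wrap1 = wrap2 = π + 2β = 249.6998°

wrap2=249.70_deg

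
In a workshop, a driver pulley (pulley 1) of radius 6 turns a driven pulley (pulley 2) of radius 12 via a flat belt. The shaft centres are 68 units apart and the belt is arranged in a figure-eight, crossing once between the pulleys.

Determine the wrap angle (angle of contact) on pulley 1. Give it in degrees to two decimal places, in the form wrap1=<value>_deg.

wrap1=210.70_deg

crossed belt: β = asin((r1+r2)/C) = asin(18/68) = 15.3495°
wrap1 = wrap2 = π + 2β = 210.6990°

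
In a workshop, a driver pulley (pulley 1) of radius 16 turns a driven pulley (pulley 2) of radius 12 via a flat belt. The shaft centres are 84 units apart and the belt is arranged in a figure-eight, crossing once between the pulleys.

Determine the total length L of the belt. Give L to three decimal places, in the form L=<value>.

crossed belt: β = asin((r1+r2)/C) = asin(28/84) = 19.4712°
wrap1 = wrap2 = π + 2β = 218.9424°
tangent length = C·cosβ = 79.1960
L = (r1+r2)·wrap + 2·C·cosβ = 28·3.8213 + 2·79.1960 = 265.3874

L=265.387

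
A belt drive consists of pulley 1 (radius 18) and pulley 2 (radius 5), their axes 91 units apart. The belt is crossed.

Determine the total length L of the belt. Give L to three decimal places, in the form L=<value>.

L=260.101

crossed belt: β = asin((r1+r2)/C) = asin(23/91) = 14.6401°
wrap1 = wrap2 = π + 2β = 209.2803°
tangent length = C·cosβ = 88.0454
L = (r1+r2)·wrap + 2·C·cosβ = 23·3.6526 + 2·88.0454 = 260.1014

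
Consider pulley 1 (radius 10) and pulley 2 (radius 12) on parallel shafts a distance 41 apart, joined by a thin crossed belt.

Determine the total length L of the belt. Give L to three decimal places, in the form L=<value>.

crossed belt: β = asin((r1+r2)/C) = asin(22/41) = 32.4515°
wrap1 = wrap2 = π + 2β = 244.9030°
tangent length = C·cosβ = 34.5977
L = (r1+r2)·wrap + 2·C·cosβ = 22·4.2744 + 2·34.5977 = 163.2314

L=163.231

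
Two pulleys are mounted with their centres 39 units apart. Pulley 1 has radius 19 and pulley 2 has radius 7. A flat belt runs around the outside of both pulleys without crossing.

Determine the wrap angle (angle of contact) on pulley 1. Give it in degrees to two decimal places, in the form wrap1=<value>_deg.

wrap1=215.84_deg

open belt: β = asin((r2−r1)/C) = asin(-12/39) = -17.9202°
wrap1 = π − 2β = 215.8404°
wrap2 = π + 2β = 144.1596°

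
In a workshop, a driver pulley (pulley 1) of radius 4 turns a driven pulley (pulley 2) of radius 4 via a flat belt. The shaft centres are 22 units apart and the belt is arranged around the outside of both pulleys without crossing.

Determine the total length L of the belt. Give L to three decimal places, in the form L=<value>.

L=69.133

open belt: β = asin((r2−r1)/C) = asin(0/22) = 0.0000°
wrap1 = π − 2β = 180.0000°
wrap2 = π + 2β = 180.0000°
tangent length = C·cosβ = 22.0000
L = r1·wrap1 + r2·wrap2 + 2·C·cosβ = 4·3.1416 + 4·3.1416 + 2·22.0000 = 69.1327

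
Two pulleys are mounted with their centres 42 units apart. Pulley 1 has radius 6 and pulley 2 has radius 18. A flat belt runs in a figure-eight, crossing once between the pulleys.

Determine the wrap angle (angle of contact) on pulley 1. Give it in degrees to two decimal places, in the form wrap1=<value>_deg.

crossed belt: β = asin((r1+r2)/C) = asin(24/42) = 34.8499°
wrap1 = wrap2 = π + 2β = 249.6998°

wrap1=249.70_deg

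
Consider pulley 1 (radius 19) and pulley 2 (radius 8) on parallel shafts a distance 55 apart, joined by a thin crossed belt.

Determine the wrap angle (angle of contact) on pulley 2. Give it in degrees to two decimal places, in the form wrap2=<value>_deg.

wrap2=238.80_deg

crossed belt: β = asin((r1+r2)/C) = asin(27/55) = 29.4004°
wrap1 = wrap2 = π + 2β = 238.8007°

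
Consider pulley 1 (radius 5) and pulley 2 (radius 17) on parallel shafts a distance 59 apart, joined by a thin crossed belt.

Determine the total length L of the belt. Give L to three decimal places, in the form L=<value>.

L=195.418

crossed belt: β = asin((r1+r2)/C) = asin(22/59) = 21.8934°
wrap1 = wrap2 = π + 2β = 223.7869°
tangent length = C·cosβ = 54.7449
L = (r1+r2)·wrap + 2·C·cosβ = 22·3.9058 + 2·54.7449 = 195.4177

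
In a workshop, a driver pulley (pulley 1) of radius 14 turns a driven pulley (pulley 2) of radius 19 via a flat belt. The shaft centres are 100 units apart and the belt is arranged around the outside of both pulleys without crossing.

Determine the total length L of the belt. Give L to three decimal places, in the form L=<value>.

L=303.923

open belt: β = asin((r2−r1)/C) = asin(5/100) = 2.8660°
wrap1 = π − 2β = 174.2680°
wrap2 = π + 2β = 185.7320°
tangent length = C·cosβ = 99.8749
L = r1·wrap1 + r2·wrap2 + 2·C·cosβ = 14·3.0416 + 19·3.2416 + 2·99.8749 = 303.9226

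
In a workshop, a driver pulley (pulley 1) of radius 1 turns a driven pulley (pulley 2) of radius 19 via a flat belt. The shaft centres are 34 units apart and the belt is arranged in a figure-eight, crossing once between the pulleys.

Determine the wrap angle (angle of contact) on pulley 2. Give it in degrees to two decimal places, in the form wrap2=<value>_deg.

crossed belt: β = asin((r1+r2)/C) = asin(20/34) = 36.0319°
wrap1 = wrap2 = π + 2β = 252.0638°

wrap2=252.06_deg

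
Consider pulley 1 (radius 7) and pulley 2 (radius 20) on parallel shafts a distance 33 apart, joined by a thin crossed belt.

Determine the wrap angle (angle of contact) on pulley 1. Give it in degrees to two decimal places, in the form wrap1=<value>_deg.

crossed belt: β = asin((r1+r2)/C) = asin(27/33) = 54.9032°
wrap1 = wrap2 = π + 2β = 289.8064°

wrap1=289.81_deg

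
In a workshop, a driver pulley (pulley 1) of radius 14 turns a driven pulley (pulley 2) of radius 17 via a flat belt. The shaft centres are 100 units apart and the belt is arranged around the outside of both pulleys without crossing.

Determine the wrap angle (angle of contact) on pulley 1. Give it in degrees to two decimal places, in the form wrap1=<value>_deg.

wrap1=176.56_deg

open belt: β = asin((r2−r1)/C) = asin(3/100) = 1.7191°
wrap1 = π − 2β = 176.5617°
wrap2 = π + 2β = 183.4383°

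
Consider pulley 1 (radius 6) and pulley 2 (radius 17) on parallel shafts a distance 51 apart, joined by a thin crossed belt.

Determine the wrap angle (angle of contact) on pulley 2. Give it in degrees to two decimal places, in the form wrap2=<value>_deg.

wrap2=233.61_deg

crossed belt: β = asin((r1+r2)/C) = asin(23/51) = 26.8066°
wrap1 = wrap2 = π + 2β = 233.6132°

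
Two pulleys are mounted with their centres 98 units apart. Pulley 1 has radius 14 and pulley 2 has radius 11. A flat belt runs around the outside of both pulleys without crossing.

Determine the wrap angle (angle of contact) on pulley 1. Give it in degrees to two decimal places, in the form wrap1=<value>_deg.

wrap1=183.51_deg

open belt: β = asin((r2−r1)/C) = asin(-3/98) = -1.7542°
wrap1 = π − 2β = 183.5085°
wrap2 = π + 2β = 176.4915°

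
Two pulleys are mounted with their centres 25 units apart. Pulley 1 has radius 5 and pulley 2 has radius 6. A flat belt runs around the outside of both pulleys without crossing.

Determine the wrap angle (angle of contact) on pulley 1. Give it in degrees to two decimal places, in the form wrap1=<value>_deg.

wrap1=175.42_deg

open belt: β = asin((r2−r1)/C) = asin(1/25) = 2.2924°
wrap1 = π − 2β = 175.4151°
wrap2 = π + 2β = 184.5849°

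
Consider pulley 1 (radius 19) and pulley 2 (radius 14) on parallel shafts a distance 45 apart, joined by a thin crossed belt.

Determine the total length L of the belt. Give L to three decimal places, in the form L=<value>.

crossed belt: β = asin((r1+r2)/C) = asin(33/45) = 47.1666°
wrap1 = wrap2 = π + 2β = 274.3331°
tangent length = C·cosβ = 30.5941
L = (r1+r2)·wrap + 2·C·cosβ = 33·4.7880 + 2·30.5941 = 219.1928

L=219.193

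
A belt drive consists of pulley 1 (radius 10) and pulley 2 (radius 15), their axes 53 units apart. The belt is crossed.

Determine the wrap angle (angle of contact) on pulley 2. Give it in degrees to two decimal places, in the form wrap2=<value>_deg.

wrap2=236.29_deg

crossed belt: β = asin((r1+r2)/C) = asin(25/53) = 28.1446°
wrap1 = wrap2 = π + 2β = 236.2892°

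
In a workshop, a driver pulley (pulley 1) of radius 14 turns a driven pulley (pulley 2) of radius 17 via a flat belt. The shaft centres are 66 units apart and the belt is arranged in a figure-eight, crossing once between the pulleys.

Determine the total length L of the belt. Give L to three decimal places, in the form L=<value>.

crossed belt: β = asin((r1+r2)/C) = asin(31/66) = 28.0146°
wrap1 = wrap2 = π + 2β = 236.0293°
tangent length = C·cosβ = 58.2666
L = (r1+r2)·wrap + 2·C·cosβ = 31·4.1195 + 2·58.2666 = 244.2374

L=244.237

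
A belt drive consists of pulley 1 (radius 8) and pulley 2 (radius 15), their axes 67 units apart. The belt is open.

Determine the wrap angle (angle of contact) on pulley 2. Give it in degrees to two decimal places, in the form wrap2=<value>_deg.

wrap2=191.99_deg

open belt: β = asin((r2−r1)/C) = asin(7/67) = 5.9971°
wrap1 = π − 2β = 168.0059°
wrap2 = π + 2β = 191.9941°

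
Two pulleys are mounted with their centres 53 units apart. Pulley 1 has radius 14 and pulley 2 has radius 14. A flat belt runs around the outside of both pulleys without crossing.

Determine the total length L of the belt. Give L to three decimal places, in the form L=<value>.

L=193.965

open belt: β = asin((r2−r1)/C) = asin(0/53) = 0.0000°
wrap1 = π − 2β = 180.0000°
wrap2 = π + 2β = 180.0000°
tangent length = C·cosβ = 53.0000
L = r1·wrap1 + r2·wrap2 + 2·C·cosβ = 14·3.1416 + 14·3.1416 + 2·53.0000 = 193.9646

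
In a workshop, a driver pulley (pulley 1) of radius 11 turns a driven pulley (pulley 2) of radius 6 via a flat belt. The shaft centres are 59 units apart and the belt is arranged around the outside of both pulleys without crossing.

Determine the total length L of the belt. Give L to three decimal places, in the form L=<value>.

L=171.831

open belt: β = asin((r2−r1)/C) = asin(-5/59) = -4.8614°
wrap1 = π − 2β = 189.7228°
wrap2 = π + 2β = 170.2772°
tangent length = C·cosβ = 58.7878
L = r1·wrap1 + r2·wrap2 + 2·C·cosβ = 11·3.3113 + 6·2.9719 + 2·58.7878 = 171.8311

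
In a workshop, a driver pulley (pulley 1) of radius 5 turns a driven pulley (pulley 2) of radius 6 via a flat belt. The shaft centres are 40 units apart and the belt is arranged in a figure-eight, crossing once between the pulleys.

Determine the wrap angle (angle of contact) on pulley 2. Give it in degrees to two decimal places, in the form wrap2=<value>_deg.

crossed belt: β = asin((r1+r2)/C) = asin(11/40) = 15.9620°
wrap1 = wrap2 = π + 2β = 211.9240°

wrap2=211.92_deg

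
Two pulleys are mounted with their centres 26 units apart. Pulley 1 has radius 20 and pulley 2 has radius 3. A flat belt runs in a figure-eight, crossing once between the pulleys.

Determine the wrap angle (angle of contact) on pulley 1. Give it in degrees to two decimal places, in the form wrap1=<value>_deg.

crossed belt: β = asin((r1+r2)/C) = asin(23/26) = 62.2042°
wrap1 = wrap2 = π + 2β = 304.4085°

wrap1=304.41_deg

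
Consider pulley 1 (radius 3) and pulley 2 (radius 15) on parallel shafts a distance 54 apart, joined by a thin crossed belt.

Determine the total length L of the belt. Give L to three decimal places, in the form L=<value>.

L=170.606

crossed belt: β = asin((r1+r2)/C) = asin(18/54) = 19.4712°
wrap1 = wrap2 = π + 2β = 218.9424°
tangent length = C·cosβ = 50.9117
L = (r1+r2)·wrap + 2·C·cosβ = 18·3.8213 + 2·50.9117 = 170.6062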